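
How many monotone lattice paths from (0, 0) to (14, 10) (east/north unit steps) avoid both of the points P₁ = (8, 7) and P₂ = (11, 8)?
Number of paths = 922296

Inclusion–exclusion. Total paths: C(24, 14) = 1961256. Through P₁: C(15, 8)·C(9, 6) = 540540. Through P₂: C(19, 11)·C(5, 3) = 755820. Since P₁ is strictly southwest of P₂, a monotone path through both must visit P₁ then P₂; paths through both = C(15, 8)·C(4, 3)·C(5, 3) = 257400. Avoid both = 1961256 − 540540 − 755820 + 257400 = 922296.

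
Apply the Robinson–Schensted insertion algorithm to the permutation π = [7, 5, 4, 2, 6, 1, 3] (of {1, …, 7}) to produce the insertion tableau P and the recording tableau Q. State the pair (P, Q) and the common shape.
P = [1, 3] / [2, 6] / [4] / [5] / [7];  Q = [1, 5] / [2, 7] / [3] / [4] / [6];  common shape = (2, 2, 1, 1, 1)

Row-insert the values π_1, π_2, … into P one at a time, bumping the leftmost entry strictly greater than the inserted value down to the next row. The recording tableau Q records, in position (i, j), the step at which that cell was added to P.
  Insert 7 (step 1): P = [7];  Q = [1]
  Insert 5 (step 2): P = [5] / [7];  Q = [1] / [2]
  Insert 4 (step 3): P = [4] / [5] / [7];  Q = [1] / [2] / [3]
  Insert 2 (step 4): P = [2] / [4] / [5] / [7];  Q = [1] / [2] / [3] / [4]
  Insert 6 (step 5): P = [2, 6] / [4] / [5] / [7];  Q = [1, 5] / [2] / [3] / [4]
  Insert 1 (step 6): P = [1, 6] / [2] / [4] / [5] / [7];  Q = [1, 5] / [2] / [3] / [4] / [6]
  Insert 3 (step 7): P = [1, 3] / [2, 6] / [4] / [5] / [7];  Q = [1, 5] / [2, 7] / [3] / [4] / [6]
Final shape: (2, 2, 1, 1, 1).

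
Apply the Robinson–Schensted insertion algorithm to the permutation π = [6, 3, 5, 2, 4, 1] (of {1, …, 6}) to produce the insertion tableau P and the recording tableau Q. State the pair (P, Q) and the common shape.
P = [1, 4] / [2, 5] / [3] / [6];  Q = [1, 3] / [2, 5] / [4] / [6];  common shape = (2, 2, 1, 1)

Row-insert the values π_1, π_2, … into P one at a time, bumping the leftmost entry strictly greater than the inserted value down to the next row. The recording tableau Q records, in position (i, j), the step at which that cell was added to P.
  Insert 6 (step 1): P = [6];  Q = [1]
  Insert 3 (step 2): P = [3] / [6];  Q = [1] / [2]
  Insert 5 (step 3): P = [3, 5] / [6];  Q = [1, 3] / [2]
  Insert 2 (step 4): P = [2, 5] / [3] / [6];  Q = [1, 3] / [2] / [4]
  Insert 4 (step 5): P = [2, 4] / [3, 5] / [6];  Q = [1, 3] / [2, 5] / [4]
  Insert 1 (step 6): P = [1, 4] / [2, 5] / [3] / [6];  Q = [1, 3] / [2, 5] / [4] / [6]
Final shape: (2, 2, 1, 1).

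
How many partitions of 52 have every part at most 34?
p(52, parts ≤ 34) = 280377

Use the recurrence p(n, m) = p(n, m−1) + p(n−m, m): either the largest part is < m (count p(n, m−1)) or the largest part is exactly m (remove one copy of m, count p(n−m, m)). With p(0, ·) = 1 this gives p(52, parts ≤ 34) = 280377. (By conjugating Young diagrams, this also counts partitions of 52 into at most 34 parts.)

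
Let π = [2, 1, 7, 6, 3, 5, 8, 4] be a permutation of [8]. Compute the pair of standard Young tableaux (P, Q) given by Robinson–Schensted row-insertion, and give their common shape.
P = [1, 3, 4, 8] / [2, 5] / [6] / [7];  Q = [1, 3, 6, 7] / [2, 4] / [5] / [8];  common shape = (4, 2, 1, 1)

Row-insert the values π_1, π_2, … into P one at a time, bumping the leftmost entry strictly greater than the inserted value down to the next row. The recording tableau Q records, in position (i, j), the step at which that cell was added to P.
  Insert 2 (step 1): P = [2];  Q = [1]
  Insert 1 (step 2): P = [1] / [2];  Q = [1] / [2]
  Insert 7 (step 3): P = [1, 7] / [2];  Q = [1, 3] / [2]
  Insert 6 (step 4): P = [1, 6] / [2, 7];  Q = [1, 3] / [2, 4]
  Insert 3 (step 5): P = [1, 3] / [2, 6] / [7];  Q = [1, 3] / [2, 4] / [5]
  Insert 5 (step 6): P = [1, 3, 5] / [2, 6] / [7];  Q = [1, 3, 6] / [2, 4] / [5]
  Insert 8 (step 7): P = [1, 3, 5, 8] / [2, 6] / [7];  Q = [1, 3, 6, 7] / [2, 4] / [5]
  Insert 4 (step 8): P = [1, 3, 4, 8] / [2, 5] / [6] / [7];  Q = [1, 3, 6, 7] / [2, 4] / [5] / [8]
Final shape: (4, 2, 1, 1).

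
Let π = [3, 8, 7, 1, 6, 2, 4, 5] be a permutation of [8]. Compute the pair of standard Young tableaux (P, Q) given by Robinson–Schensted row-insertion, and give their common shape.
P = [1, 2, 4, 5] / [3, 6] / [7] / [8];  Q = [1, 2, 7, 8] / [3, 5] / [4] / [6];  common shape = (4, 2, 1, 1)

Row-insert the values π_1, π_2, … into P one at a time, bumping the leftmost entry strictly greater than the inserted value down to the next row. The recording tableau Q records, in position (i, j), the step at which that cell was added to P.
  Insert 3 (step 1): P = [3];  Q = [1]
  Insert 8 (step 2): P = [3, 8];  Q = [1, 2]
  Insert 7 (step 3): P = [3, 7] / [8];  Q = [1, 2] / [3]
  Insert 1 (step 4): P = [1, 7] / [3] / [8];  Q = [1, 2] / [3] / [4]
  Insert 6 (step 5): P = [1, 6] / [3, 7] / [8];  Q = [1, 2] / [3, 5] / [4]
  Insert 2 (step 6): P = [1, 2] / [3, 6] / [7] / [8];  Q = [1, 2] / [3, 5] / [4] / [6]
  Insert 4 (step 7): P = [1, 2, 4] / [3, 6] / [7] / [8];  Q = [1, 2, 7] / [3, 5] / [4] / [6]
  Insert 5 (step 8): P = [1, 2, 4, 5] / [3, 6] / [7] / [8];  Q = [1, 2, 7, 8] / [3, 5] / [4] / [6]
Final shape: (4, 2, 1, 1).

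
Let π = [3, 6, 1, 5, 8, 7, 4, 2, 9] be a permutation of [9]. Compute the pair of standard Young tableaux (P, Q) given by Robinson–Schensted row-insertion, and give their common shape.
P = [1, 2, 7, 9] / [3, 4, 8] / [5] / [6];  Q = [1, 2, 5, 9] / [3, 4, 6] / [7] / [8];  common shape = (4, 3, 1, 1)

Row-insert the values π_1, π_2, … into P one at a time, bumping the leftmost entry strictly greater than the inserted value down to the next row. The recording tableau Q records, in position (i, j), the step at which that cell was added to P.
  Insert 3 (step 1): P = [3];  Q = [1]
  Insert 6 (step 2): P = [3, 6];  Q = [1, 2]
  Insert 1 (step 3): P = [1, 6] / [3];  Q = [1, 2] / [3]
  Insert 5 (step 4): P = [1, 5] / [3, 6];  Q = [1, 2] / [3, 4]
  Insert 8 (step 5): P = [1, 5, 8] / [3, 6];  Q = [1, 2, 5] / [3, 4]
  Insert 7 (step 6): P = [1, 5, 7] / [3, 6, 8];  Q = [1, 2, 5] / [3, 4, 6]
  Insert 4 (step 7): P = [1, 4, 7] / [3, 5, 8] / [6];  Q = [1, 2, 5] / [3, 4, 6] / [7]
  Insert 2 (step 8): P = [1, 2, 7] / [3, 4, 8] / [5] / [6];  Q = [1, 2, 5] / [3, 4, 6] / [7] / [8]
  Insert 9 (step 9): P = [1, 2, 7, 9] / [3, 4, 8] / [5] / [6];  Q = [1, 2, 5, 9] / [3, 4, 6] / [7] / [8]
Final shape: (4, 3, 1, 1).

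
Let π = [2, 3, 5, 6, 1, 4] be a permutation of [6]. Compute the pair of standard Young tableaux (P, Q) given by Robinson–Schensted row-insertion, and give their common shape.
P = [1, 3, 4, 6] / [2, 5];  Q = [1, 2, 3, 4] / [5, 6];  common shape = (4, 2)

Row-insert the values π_1, π_2, … into P one at a time, bumping the leftmost entry strictly greater than the inserted value down to the next row. The recording tableau Q records, in position (i, j), the step at which that cell was added to P.
  Insert 2 (step 1): P = [2];  Q = [1]
  Insert 3 (step 2): P = [2, 3];  Q = [1, 2]
  Insert 5 (step 3): P = [2, 3, 5];  Q = [1, 2, 3]
  Insert 6 (step 4): P = [2, 3, 5, 6];  Q = [1, 2, 3, 4]
  Insert 1 (step 5): P = [1, 3, 5, 6] / [2];  Q = [1, 2, 3, 4] / [5]
  Insert 4 (step 6): P = [1, 3, 4, 6] / [2, 5];  Q = [1, 2, 3, 4] / [5, 6]
Final shape: (4, 2).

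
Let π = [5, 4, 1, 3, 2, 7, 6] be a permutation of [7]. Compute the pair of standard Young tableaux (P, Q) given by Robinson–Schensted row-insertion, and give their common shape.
P = [1, 2, 6] / [3, 7] / [4] / [5];  Q = [1, 4, 6] / [2, 7] / [3] / [5];  common shape = (3, 2, 1, 1)

Row-insert the values π_1, π_2, … into P one at a time, bumping the leftmost entry strictly greater than the inserted value down to the next row. The recording tableau Q records, in position (i, j), the step at which that cell was added to P.
  Insert 5 (step 1): P = [5];  Q = [1]
  Insert 4 (step 2): P = [4] / [5];  Q = [1] / [2]
  Insert 1 (step 3): P = [1] / [4] / [5];  Q = [1] / [2] / [3]
  Insert 3 (step 4): P = [1, 3] / [4] / [5];  Q = [1, 4] / [2] / [3]
  Insert 2 (step 5): P = [1, 2] / [3] / [4] / [5];  Q = [1, 4] / [2] / [3] / [5]
  Insert 7 (step 6): P = [1, 2, 7] / [3] / [4] / [5];  Q = [1, 4, 6] / [2] / [3] / [5]
  Insert 6 (step 7): P = [1, 2, 6] / [3, 7] / [4] / [5];  Q = [1, 4, 6] / [2, 7] / [3] / [5]
Final shape: (3, 2, 1, 1).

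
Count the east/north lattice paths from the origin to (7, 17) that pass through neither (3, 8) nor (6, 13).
Number of paths = 138669

Inclusion–exclusion. Total paths: C(24, 7) = 346104. Through P₁: C(11, 3)·C(13, 4) = 117975. Through P₂: C(19, 6)·C(5, 1) = 135660. Since P₁ is strictly southwest of P₂, a monotone path through both must visit P₁ then P₂; paths through both = C(11, 3)·C(8, 3)·C(5, 1) = 46200. Avoid both = 346104 − 117975 − 135660 + 46200 = 138669.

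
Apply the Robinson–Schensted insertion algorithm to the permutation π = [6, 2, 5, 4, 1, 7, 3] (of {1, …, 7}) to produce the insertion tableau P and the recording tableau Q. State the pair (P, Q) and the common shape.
P = [1, 3, 7] / [2, 4] / [5] / [6];  Q = [1, 3, 6] / [2, 7] / [4] / [5];  common shape = (3, 2, 1, 1)

Row-insert the values π_1, π_2, … into P one at a time, bumping the leftmost entry strictly greater than the inserted value down to the next row. The recording tableau Q records, in position (i, j), the step at which that cell was added to P.
  Insert 6 (step 1): P = [6];  Q = [1]
  Insert 2 (step 2): P = [2] / [6];  Q = [1] / [2]
  Insert 5 (step 3): P = [2, 5] / [6];  Q = [1, 3] / [2]
  Insert 4 (step 4): P = [2, 4] / [5] / [6];  Q = [1, 3] / [2] / [4]
  Insert 1 (step 5): P = [1, 4] / [2] / [5] / [6];  Q = [1, 3] / [2] / [4] / [5]
  Insert 7 (step 6): P = [1, 4, 7] / [2] / [5] / [6];  Q = [1, 3, 6] / [2] / [4] / [5]
  Insert 3 (step 7): P = [1, 3, 7] / [2, 4] / [5] / [6];  Q = [1, 3, 6] / [2, 7] / [4] / [5]
Final shape: (3, 2, 1, 1).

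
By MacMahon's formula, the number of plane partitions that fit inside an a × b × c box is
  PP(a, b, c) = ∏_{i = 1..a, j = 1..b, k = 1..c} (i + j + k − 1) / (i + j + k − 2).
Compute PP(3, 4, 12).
PP(3, 4, 12) = 176729280

Evaluate the triple product over i = 1..3, j = 1..4, k = 1..12. The factors are (2/1) · (3/2) · (4/3) · (5/4) · (6/5) · (7/6) · (8/7) · (9/8) · … (144 factors total). The numerators and denominators telescope so the product is an integer; carrying out the multiplication exactly gives PP(3, 4, 12) = 176729280.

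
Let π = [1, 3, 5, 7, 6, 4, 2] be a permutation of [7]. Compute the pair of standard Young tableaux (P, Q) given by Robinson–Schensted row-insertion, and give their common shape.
P = [1, 2, 4, 6] / [3] / [5] / [7];  Q = [1, 2, 3, 4] / [5] / [6] / [7];  common shape = (4, 1, 1, 1)

Row-insert the values π_1, π_2, … into P one at a time, bumping the leftmost entry strictly greater than the inserted value down to the next row. The recording tableau Q records, in position (i, j), the step at which that cell was added to P.
  Insert 1 (step 1): P = [1];  Q = [1]
  Insert 3 (step 2): P = [1, 3];  Q = [1, 2]
  Insert 5 (step 3): P = [1, 3, 5];  Q = [1, 2, 3]
  Insert 7 (step 4): P = [1, 3, 5, 7];  Q = [1, 2, 3, 4]
  Insert 6 (step 5): P = [1, 3, 5, 6] / [7];  Q = [1, 2, 3, 4] / [5]
  Insert 4 (step 6): P = [1, 3, 4, 6] / [5] / [7];  Q = [1, 2, 3, 4] / [5] / [6]
  Insert 2 (step 7): P = [1, 2, 4, 6] / [3] / [5] / [7];  Q = [1, 2, 3, 4] / [5] / [6] / [7]
Final shape: (4, 1, 1, 1).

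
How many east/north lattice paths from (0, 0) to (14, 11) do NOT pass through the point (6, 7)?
Number of paths = 3607980

Total paths from (0, 0) to (14, 11): C(25, 14) = 4457400. Paths through (6, 7): (paths (0, 0) → (6, 7)) × (paths (6, 7) → (14, 11)) = C(13, 6) · C(12, 8) = 1716 · 495 = 849420. Avoidance count = 4457400 − 849420 = 3607980.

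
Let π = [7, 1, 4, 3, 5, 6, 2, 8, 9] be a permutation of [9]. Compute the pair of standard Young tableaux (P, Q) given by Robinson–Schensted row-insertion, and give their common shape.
P = [1, 2, 5, 6, 8, 9] / [3] / [4] / [7];  Q = [1, 3, 5, 6, 8, 9] / [2] / [4] / [7];  common shape = (6, 1, 1, 1)

Row-insert the values π_1, π_2, … into P one at a time, bumping the leftmost entry strictly greater than the inserted value down to the next row. The recording tableau Q records, in position (i, j), the step at which that cell was added to P.
  Insert 7 (step 1): P = [7];  Q = [1]
  Insert 1 (step 2): P = [1] / [7];  Q = [1] / [2]
  Insert 4 (step 3): P = [1, 4] / [7];  Q = [1, 3] / [2]
  Insert 3 (step 4): P = [1, 3] / [4] / [7];  Q = [1, 3] / [2] / [4]
  Insert 5 (step 5): P = [1, 3, 5] / [4] / [7];  Q = [1, 3, 5] / [2] / [4]
  Insert 6 (step 6): P = [1, 3, 5, 6] / [4] / [7];  Q = [1, 3, 5, 6] / [2] / [4]
  Insert 2 (step 7): P = [1, 2, 5, 6] / [3] / [4] / [7];  Q = [1, 3, 5, 6] / [2] / [4] / [7]
  Insert 8 (step 8): P = [1, 2, 5, 6, 8] / [3] / [4] / [7];  Q = [1, 3, 5, 6, 8] / [2] / [4] / [7]
  Insert 9 (step 9): P = [1, 2, 5, 6, 8, 9] / [3] / [4] / [7];  Q = [1, 3, 5, 6, 8, 9] / [2] / [4] / [7]
Final shape: (6, 1, 1, 1).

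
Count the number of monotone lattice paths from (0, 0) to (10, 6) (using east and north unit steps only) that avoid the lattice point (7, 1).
Number of paths = 7560

Total paths from (0, 0) to (10, 6): C(16, 10) = 8008. Paths through (7, 1): (paths (0, 0) → (7, 1)) × (paths (7, 1) → (10, 6)) = C(8, 7) · C(8, 3) = 8 · 56 = 448. Avoidance count = 8008 − 448 = 7560.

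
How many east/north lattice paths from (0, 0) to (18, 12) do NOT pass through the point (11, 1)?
Number of paths = 86111337

Total paths from (0, 0) to (18, 12): C(30, 18) = 86493225. Paths through (11, 1): (paths (0, 0) → (11, 1)) × (paths (11, 1) → (18, 12)) = C(12, 11) · C(18, 7) = 12 · 31824 = 381888. Avoidance count = 86493225 − 381888 = 86111337.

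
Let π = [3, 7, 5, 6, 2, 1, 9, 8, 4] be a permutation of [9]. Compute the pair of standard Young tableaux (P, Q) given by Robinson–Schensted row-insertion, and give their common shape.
P = [1, 4, 6, 8] / [2, 5] / [3, 9] / [7];  Q = [1, 2, 4, 7] / [3, 8] / [5, 9] / [6];  common shape = (4, 2, 2, 1)

Row-insert the values π_1, π_2, … into P one at a time, bumping the leftmost entry strictly greater than the inserted value down to the next row. The recording tableau Q records, in position (i, j), the step at which that cell was added to P.
  Insert 3 (step 1): P = [3];  Q = [1]
  Insert 7 (step 2): P = [3, 7];  Q = [1, 2]
  Insert 5 (step 3): P = [3, 5] / [7];  Q = [1, 2] / [3]
  Insert 6 (step 4): P = [3, 5, 6] / [7];  Q = [1, 2, 4] / [3]
  Insert 2 (step 5): P = [2, 5, 6] / [3] / [7];  Q = [1, 2, 4] / [3] / [5]
  Insert 1 (step 6): P = [1, 5, 6] / [2] / [3] / [7];  Q = [1, 2, 4] / [3] / [5] / [6]
  Insert 9 (step 7): P = [1, 5, 6, 9] / [2] / [3] / [7];  Q = [1, 2, 4, 7] / [3] / [5] / [6]
  Insert 8 (step 8): P = [1, 5, 6, 8] / [2, 9] / [3] / [7];  Q = [1, 2, 4, 7] / [3, 8] / [5] / [6]
  Insert 4 (step 9): P = [1, 4, 6, 8] / [2, 5] / [3, 9] / [7];  Q = [1, 2, 4, 7] / [3, 8] / [5, 9] / [6]
Final shape: (4, 2, 2, 1).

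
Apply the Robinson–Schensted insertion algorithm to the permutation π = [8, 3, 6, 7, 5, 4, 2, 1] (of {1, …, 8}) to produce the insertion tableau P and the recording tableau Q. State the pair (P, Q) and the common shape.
P = [1, 4, 7] / [2] / [3] / [5] / [6] / [8];  Q = [1, 3, 4] / [2] / [5] / [6] / [7] / [8];  common shape = (3, 1, 1, 1, 1, 1)

Row-insert the values π_1, π_2, … into P one at a time, bumping the leftmost entry strictly greater than the inserted value down to the next row. The recording tableau Q records, in position (i, j), the step at which that cell was added to P.
  Insert 8 (step 1): P = [8];  Q = [1]
  Insert 3 (step 2): P = [3] / [8];  Q = [1] / [2]
  Insert 6 (step 3): P = [3, 6] / [8];  Q = [1, 3] / [2]
  Insert 7 (step 4): P = [3, 6, 7] / [8];  Q = [1, 3, 4] / [2]
  Insert 5 (step 5): P = [3, 5, 7] / [6] / [8];  Q = [1, 3, 4] / [2] / [5]
  Insert 4 (step 6): P = [3, 4, 7] / [5] / [6] / [8];  Q = [1, 3, 4] / [2] / [5] / [6]
  Insert 2 (step 7): P = [2, 4, 7] / [3] / [5] / [6] / [8];  Q = [1, 3, 4] / [2] / [5] / [6] / [7]
  Insert 1 (step 8): P = [1, 4, 7] / [2] / [3] / [5] / [6] / [8];  Q = [1, 3, 4] / [2] / [5] / [6] / [7] / [8]
Final shape: (3, 1, 1, 1, 1, 1).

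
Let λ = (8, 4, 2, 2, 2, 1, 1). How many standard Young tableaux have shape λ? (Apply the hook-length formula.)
# SYT of shape (8, 4, 2, 2, 2, 1, 1) = 100776000

Hook-length formula: f^λ = n! / Π hook(c), product over all cells c of the Young diagram. For λ = (8, 4, 2, 2, 2, 1, 1), n = 20 boxes. Hook lengths by row (left-to-right, top-to-bottom): [14, 11, 7, 6, 4, 3, 2, 1]; [9, 6, 2, 1]; [6, 3]; [5, 2]; [4, 1]; [2]; [1]. Product of hooks = 24141680640. So f^λ = 20! / 24141680640 = 2432902008176640000 / 24141680640 = 100776000.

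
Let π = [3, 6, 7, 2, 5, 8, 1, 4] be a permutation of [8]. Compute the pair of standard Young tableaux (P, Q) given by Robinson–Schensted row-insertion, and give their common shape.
P = [1, 4, 7, 8] / [2, 5] / [3, 6];  Q = [1, 2, 3, 6] / [4, 5] / [7, 8];  common shape = (4, 2, 2)

Row-insert the values π_1, π_2, … into P one at a time, bumping the leftmost entry strictly greater than the inserted value down to the next row. The recording tableau Q records, in position (i, j), the step at which that cell was added to P.
  Insert 3 (step 1): P = [3];  Q = [1]
  Insert 6 (step 2): P = [3, 6];  Q = [1, 2]
  Insert 7 (step 3): P = [3, 6, 7];  Q = [1, 2, 3]
  Insert 2 (step 4): P = [2, 6, 7] / [3];  Q = [1, 2, 3] / [4]
  Insert 5 (step 5): P = [2, 5, 7] / [3, 6];  Q = [1, 2, 3] / [4, 5]
  Insert 8 (step 6): P = [2, 5, 7, 8] / [3, 6];  Q = [1, 2, 3, 6] / [4, 5]
  Insert 1 (step 7): P = [1, 5, 7, 8] / [2, 6] / [3];  Q = [1, 2, 3, 6] / [4, 5] / [7]
  Insert 4 (step 8): P = [1, 4, 7, 8] / [2, 5] / [3, 6];  Q = [1, 2, 3, 6] / [4, 5] / [7, 8]
Final shape: (4, 2, 2).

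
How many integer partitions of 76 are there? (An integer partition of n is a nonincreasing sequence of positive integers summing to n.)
p(76) = 9289091

Compute p(n) via the recurrence p(n, m) = p(n, m−1) + p(n−m, m), where p(n, m) counts partitions of n with all parts ≤ m and p(n) = p(n, n). The base cases are p(0, m) = 1 and p(n, 0) = 0 for n > 0. Filling the table yields p(76) = 9289091. (Euler's pentagonal recurrence is an alternative.)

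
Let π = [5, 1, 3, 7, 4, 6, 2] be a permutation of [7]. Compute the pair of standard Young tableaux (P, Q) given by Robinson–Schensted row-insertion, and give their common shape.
P = [1, 2, 4, 6] / [3, 7] / [5];  Q = [1, 3, 4, 6] / [2, 5] / [7];  common shape = (4, 2, 1)

Row-insert the values π_1, π_2, … into P one at a time, bumping the leftmost entry strictly greater than the inserted value down to the next row. The recording tableau Q records, in position (i, j), the step at which that cell was added to P.
  Insert 5 (step 1): P = [5];  Q = [1]
  Insert 1 (step 2): P = [1] / [5];  Q = [1] / [2]
  Insert 3 (step 3): P = [1, 3] / [5];  Q = [1, 3] / [2]
  Insert 7 (step 4): P = [1, 3, 7] / [5];  Q = [1, 3, 4] / [2]
  Insert 4 (step 5): P = [1, 3, 4] / [5, 7];  Q = [1, 3, 4] / [2, 5]
  Insert 6 (step 6): P = [1, 3, 4, 6] / [5, 7];  Q = [1, 3, 4, 6] / [2, 5]
  Insert 2 (step 7): P = [1, 2, 4, 6] / [3, 7] / [5];  Q = [1, 3, 4, 6] / [2, 5] / [7]
Final shape: (4, 2, 1).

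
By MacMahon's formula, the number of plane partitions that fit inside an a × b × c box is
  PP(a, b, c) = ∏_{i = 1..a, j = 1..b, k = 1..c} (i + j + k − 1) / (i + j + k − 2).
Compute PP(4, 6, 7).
PP(4, 6, 7) = 12544848030

Evaluate the triple product over i = 1..4, j = 1..6, k = 1..7. The factors are (2/1) · (3/2) · (4/3) · (5/4) · (6/5) · (7/6) · (8/7) · (3/2) · … (168 factors total). The numerators and denominators telescope so the product is an integer; carrying out the multiplication exactly gives PP(4, 6, 7) = 12544848030.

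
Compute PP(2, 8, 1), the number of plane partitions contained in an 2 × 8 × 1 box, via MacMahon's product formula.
PP(2, 8, 1) = 45

Evaluate the triple product over i = 1..2, j = 1..8, k = 1..1. The factors are (2/1) · (3/2) · (4/3) · (5/4) · (6/5) · (7/6) · (8/7) · (9/8) · … (16 factors total). The numerators and denominators telescope so the product is an integer; carrying out the multiplication exactly gives PP(2, 8, 1) = 45.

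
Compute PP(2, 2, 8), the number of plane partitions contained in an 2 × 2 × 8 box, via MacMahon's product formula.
PP(2, 2, 8) = 825

Evaluate the triple product over i = 1..2, j = 1..2, k = 1..8. The factors are (2/1) · (3/2) · (4/3) · (5/4) · (6/5) · (7/6) · (8/7) · (9/8) · … (32 factors total). The numerators and denominators telescope so the product is an integer; carrying out the multiplication exactly gives PP(2, 2, 8) = 825.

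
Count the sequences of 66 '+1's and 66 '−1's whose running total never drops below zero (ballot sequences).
C_66 = 5632681584560312734993915705849145100

These ballot sequences are counted by the Catalan number C_n = (1/(n + 1)) · C(2n, n). For n = 66: C_66 = (1/67) · C(132, 66) = 377389666165540953244592352291892721700/67 = 5632681584560312734993915705849145100.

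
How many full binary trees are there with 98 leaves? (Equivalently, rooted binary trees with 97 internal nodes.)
C_97 = 14657929356129575437016877846657032761712954950899755100

These full binary trees are counted by the Catalan number C_n = (1/(n + 1)) · C(2n, n). For n = 97: C_97 = (1/98) · C(194, 97) = 1436477076900698392827654028972389210647869585188175999800/98 = 14657929356129575437016877846657032761712954950899755100.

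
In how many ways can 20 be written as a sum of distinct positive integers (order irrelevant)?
q(20) = 64

A partition into distinct parts is a strictly decreasing sequence summing to n. The recurrence d(n, m) = d(n, m−1) + d(n−m, m−1) (use part m at most once) with q(n) = d(n, n) gives q(20) = 64. (Euler's theorem: # distinct-part partitions = # odd-part partitions.)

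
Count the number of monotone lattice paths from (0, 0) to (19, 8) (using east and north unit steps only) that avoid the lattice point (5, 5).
Number of paths = 2048715

Total paths from (0, 0) to (19, 8): C(27, 19) = 2220075. Paths through (5, 5): (paths (0, 0) → (5, 5)) × (paths (5, 5) → (19, 8)) = C(10, 5) · C(17, 14) = 252 · 680 = 171360. Avoidance count = 2220075 − 171360 = 2048715.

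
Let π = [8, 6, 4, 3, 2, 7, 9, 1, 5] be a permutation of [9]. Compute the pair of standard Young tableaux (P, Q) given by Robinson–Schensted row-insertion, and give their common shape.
P = [1, 5, 9] / [2, 7] / [3] / [4] / [6] / [8];  Q = [1, 6, 7] / [2, 9] / [3] / [4] / [5] / [8];  common shape = (3, 2, 1, 1, 1, 1)

Row-insert the values π_1, π_2, … into P one at a time, bumping the leftmost entry strictly greater than the inserted value down to the next row. The recording tableau Q records, in position (i, j), the step at which that cell was added to P.
  Insert 8 (step 1): P = [8];  Q = [1]
  Insert 6 (step 2): P = [6] / [8];  Q = [1] / [2]
  Insert 4 (step 3): P = [4] / [6] / [8];  Q = [1] / [2] / [3]
  Insert 3 (step 4): P = [3] / [4] / [6] / [8];  Q = [1] / [2] / [3] / [4]
  Insert 2 (step 5): P = [2] / [3] / [4] / [6] / [8];  Q = [1] / [2] / [3] / [4] / [5]
  Insert 7 (step 6): P = [2, 7] / [3] / [4] / [6] / [8];  Q = [1, 6] / [2] / [3] / [4] / [5]
  Insert 9 (step 7): P = [2, 7, 9] / [3] / [4] / [6] / [8];  Q = [1, 6, 7] / [2] / [3] / [4] / [5]
  Insert 1 (step 8): P = [1, 7, 9] / [2] / [3] / [4] / [6] / [8];  Q = [1, 6, 7] / [2] / [3] / [4] / [5] / [8]
  Insert 5 (step 9): P = [1, 5, 9] / [2, 7] / [3] / [4] / [6] / [8];  Q = [1, 6, 7] / [2, 9] / [3] / [4] / [5] / [8]
Final shape: (3, 2, 1, 1, 1, 1).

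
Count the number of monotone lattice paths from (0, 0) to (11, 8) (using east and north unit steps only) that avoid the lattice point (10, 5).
Number of paths = 63570

Total paths from (0, 0) to (11, 8): C(19, 11) = 75582. Paths through (10, 5): (paths (0, 0) → (10, 5)) × (paths (10, 5) → (11, 8)) = C(15, 10) · C(4, 1) = 3003 · 4 = 12012. Avoidance count = 75582 − 12012 = 63570.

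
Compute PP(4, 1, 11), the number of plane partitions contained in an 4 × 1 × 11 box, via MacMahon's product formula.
PP(4, 1, 11) = 1365

Evaluate the triple product over i = 1..4, j = 1..1, k = 1..11. The factors are (2/1) · (3/2) · (4/3) · (5/4) · (6/5) · (7/6) · (8/7) · (9/8) · … (44 factors total). The numerators and denominators telescope so the product is an integer; carrying out the multiplication exactly gives PP(4, 1, 11) = 1365.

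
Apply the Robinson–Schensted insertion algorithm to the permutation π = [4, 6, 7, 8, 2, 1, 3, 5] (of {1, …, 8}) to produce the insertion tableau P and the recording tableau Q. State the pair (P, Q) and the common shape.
P = [1, 3, 5, 8] / [2, 6, 7] / [4];  Q = [1, 2, 3, 4] / [5, 7, 8] / [6];  common shape = (4, 3, 1)

Row-insert the values π_1, π_2, … into P one at a time, bumping the leftmost entry strictly greater than the inserted value down to the next row. The recording tableau Q records, in position (i, j), the step at which that cell was added to P.
  Insert 4 (step 1): P = [4];  Q = [1]
  Insert 6 (step 2): P = [4, 6];  Q = [1, 2]
  Insert 7 (step 3): P = [4, 6, 7];  Q = [1, 2, 3]
  Insert 8 (step 4): P = [4, 6, 7, 8];  Q = [1, 2, 3, 4]
  Insert 2 (step 5): P = [2, 6, 7, 8] / [4];  Q = [1, 2, 3, 4] / [5]
  Insert 1 (step 6): P = [1, 6, 7, 8] / [2] / [4];  Q = [1, 2, 3, 4] / [5] / [6]
  Insert 3 (step 7): P = [1, 3, 7, 8] / [2, 6] / [4];  Q = [1, 2, 3, 4] / [5, 7] / [6]
  Insert 5 (step 8): P = [1, 3, 5, 8] / [2, 6, 7] / [4];  Q = [1, 2, 3, 4] / [5, 7, 8] / [6]
Final shape: (4, 3, 1).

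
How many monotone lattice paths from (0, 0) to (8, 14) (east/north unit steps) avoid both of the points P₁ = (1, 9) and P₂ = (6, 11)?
Number of paths = 190190

Inclusion–exclusion. Total paths: C(22, 8) = 319770. Through P₁: C(10, 1)·C(12, 7) = 7920. Through P₂: C(17, 6)·C(5, 2) = 123760. Since P₁ is strictly southwest of P₂, a monotone path through both must visit P₁ then P₂; paths through both = C(10, 1)·C(7, 5)·C(5, 2) = 2100. Avoid both = 319770 − 7920 − 123760 + 2100 = 190190.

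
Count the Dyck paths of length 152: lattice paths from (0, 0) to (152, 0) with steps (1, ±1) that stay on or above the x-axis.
C_76 = 4790408930363303911328386208394864461024520

These Dyck paths are counted by the Catalan number C_n = (1/(n + 1)) · C(2n, n). For n = 76: C_76 = (1/77) · C(152, 76) = 368861487637974401172285738046404563498888040/77 = 4790408930363303911328386208394864461024520.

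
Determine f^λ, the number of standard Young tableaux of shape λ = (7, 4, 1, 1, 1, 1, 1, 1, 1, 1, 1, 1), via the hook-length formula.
# SYT of shape (7, 4, 1, 1, 1, 1, 1, 1, 1, 1, 1, 1) = 7390240

Hook-length formula: f^λ = n! / Π hook(c), product over all cells c of the Young diagram. For λ = (7, 4, 1, 1, 1, 1, 1, 1, 1, 1, 1, 1), n = 21 boxes. Hook lengths by row (left-to-right, top-to-bottom): [18, 7, 6, 5, 3, 2, 1]; [14, 3, 2, 1]; [10]; [9]; [8]; [7]; [6]; [5]; [4]; [3]; [2]; [1]. Product of hooks = 6913299456000. So f^λ = 21! / 6913299456000 = 51090942171709440000 / 6913299456000 = 7390240.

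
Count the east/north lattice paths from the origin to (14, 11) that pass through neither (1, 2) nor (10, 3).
Number of paths = 2838420

Inclusion–exclusion. Total paths: C(25, 14) = 4457400. Through P₁: C(3, 1)·C(22, 13) = 1492260. Through P₂: C(13, 10)·C(12, 4) = 141570. Since P₁ is strictly southwest of P₂, a monotone path through both must visit P₁ then P₂; paths through both = C(3, 1)·C(10, 9)·C(12, 4) = 14850. Avoid both = 4457400 − 1492260 − 141570 + 14850 = 2838420.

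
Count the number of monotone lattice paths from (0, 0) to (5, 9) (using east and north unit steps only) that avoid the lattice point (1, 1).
Number of paths = 1012

Total paths from (0, 0) to (5, 9): C(14, 5) = 2002. Paths through (1, 1): (paths (0, 0) → (1, 1)) × (paths (1, 1) → (5, 9)) = C(2, 1) · C(12, 4) = 2 · 495 = 990. Avoidance count = 2002 − 990 = 1012.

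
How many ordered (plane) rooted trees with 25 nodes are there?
C_24 = 1289904147324

These ordered rooted trees are counted by the Catalan number C_n = (1/(n + 1)) · C(2n, n). For n = 24: C_24 = (1/25) · C(48, 24) = 32247603683100/25 = 1289904147324.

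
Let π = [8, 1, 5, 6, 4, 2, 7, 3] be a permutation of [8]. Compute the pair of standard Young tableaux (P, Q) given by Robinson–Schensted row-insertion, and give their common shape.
P = [1, 2, 3, 7] / [4, 6] / [5] / [8];  Q = [1, 3, 4, 7] / [2, 8] / [5] / [6];  common shape = (4, 2, 1, 1)

Row-insert the values π_1, π_2, … into P one at a time, bumping the leftmost entry strictly greater than the inserted value down to the next row. The recording tableau Q records, in position (i, j), the step at which that cell was added to P.
  Insert 8 (step 1): P = [8];  Q = [1]
  Insert 1 (step 2): P = [1] / [8];  Q = [1] / [2]
  Insert 5 (step 3): P = [1, 5] / [8];  Q = [1, 3] / [2]
  Insert 6 (step 4): P = [1, 5, 6] / [8];  Q = [1, 3, 4] / [2]
  Insert 4 (step 5): P = [1, 4, 6] / [5] / [8];  Q = [1, 3, 4] / [2] / [5]
  Insert 2 (step 6): P = [1, 2, 6] / [4] / [5] / [8];  Q = [1, 3, 4] / [2] / [5] / [6]
  Insert 7 (step 7): P = [1, 2, 6, 7] / [4] / [5] / [8];  Q = [1, 3, 4, 7] / [2] / [5] / [6]
  Insert 3 (step 8): P = [1, 2, 3, 7] / [4, 6] / [5] / [8];  Q = [1, 3, 4, 7] / [2, 8] / [5] / [6]
Final shape: (4, 2, 1, 1).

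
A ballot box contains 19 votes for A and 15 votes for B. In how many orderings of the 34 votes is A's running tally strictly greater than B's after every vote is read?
Strict-lead orderings = 218349120

Total orderings of the 34 votes with 19 for A: C(34, 19) = 1855967520. By the Bertrand ballot formula (Cycle Lemma / reflection principle), the number of orderings in which A is strictly ahead of B throughout is (p − q)/(p + q) · C(p + q, p) = (19 − 15)/(19 + 15) · 1855967520 = 218349120.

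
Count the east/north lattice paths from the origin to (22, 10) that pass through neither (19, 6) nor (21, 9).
Number of paths = 33241440

Inclusion–exclusion. Total paths: C(32, 22) = 64512240. Through P₁: C(25, 19)·C(7, 3) = 6198500. Through P₂: C(30, 21)·C(2, 1) = 28614300. Since P₁ is strictly southwest of P₂, a monotone path through both must visit P₁ then P₂; paths through both = C(25, 19)·C(5, 2)·C(2, 1) = 3542000. Avoid both = 64512240 − 6198500 − 28614300 + 3542000 = 33241440.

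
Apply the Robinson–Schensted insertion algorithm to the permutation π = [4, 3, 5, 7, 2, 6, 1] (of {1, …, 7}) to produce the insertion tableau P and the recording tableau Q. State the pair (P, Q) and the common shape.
P = [1, 5, 6] / [2, 7] / [3] / [4];  Q = [1, 3, 4] / [2, 6] / [5] / [7];  common shape = (3, 2, 1, 1)

Row-insert the values π_1, π_2, … into P one at a time, bumping the leftmost entry strictly greater than the inserted value down to the next row. The recording tableau Q records, in position (i, j), the step at which that cell was added to P.
  Insert 4 (step 1): P = [4];  Q = [1]
  Insert 3 (step 2): P = [3] / [4];  Q = [1] / [2]
  Insert 5 (step 3): P = [3, 5] / [4];  Q = [1, 3] / [2]
  Insert 7 (step 4): P = [3, 5, 7] / [4];  Q = [1, 3, 4] / [2]
  Insert 2 (step 5): P = [2, 5, 7] / [3] / [4];  Q = [1, 3, 4] / [2] / [5]
  Insert 6 (step 6): P = [2, 5, 6] / [3, 7] / [4];  Q = [1, 3, 4] / [2, 6] / [5]
  Insert 1 (step 7): P = [1, 5, 6] / [2, 7] / [3] / [4];  Q = [1, 3, 4] / [2, 6] / [5] / [7]
Final shape: (3, 2, 1, 1).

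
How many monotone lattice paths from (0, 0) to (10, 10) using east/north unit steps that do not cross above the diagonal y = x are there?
C_10 = 16796

These NE paths below the diagonal are counted by the Catalan number C_n = (1/(n + 1)) · C(2n, n). For n = 10: C_10 = (1/11) · C(20, 10) = 184756/11 = 16796.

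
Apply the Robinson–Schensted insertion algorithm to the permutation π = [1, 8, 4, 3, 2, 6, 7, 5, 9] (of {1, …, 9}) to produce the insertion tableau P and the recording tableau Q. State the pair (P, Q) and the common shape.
P = [1, 2, 5, 7, 9] / [3, 6] / [4] / [8];  Q = [1, 2, 6, 7, 9] / [3, 8] / [4] / [5];  common shape = (5, 2, 1, 1)

Row-insert the values π_1, π_2, … into P one at a time, bumping the leftmost entry strictly greater than the inserted value down to the next row. The recording tableau Q records, in position (i, j), the step at which that cell was added to P.
  Insert 1 (step 1): P = [1];  Q = [1]
  Insert 8 (step 2): P = [1, 8];  Q = [1, 2]
  Insert 4 (step 3): P = [1, 4] / [8];  Q = [1, 2] / [3]
  Insert 3 (step 4): P = [1, 3] / [4] / [8];  Q = [1, 2] / [3] / [4]
  Insert 2 (step 5): P = [1, 2] / [3] / [4] / [8];  Q = [1, 2] / [3] / [4] / [5]
  Insert 6 (step 6): P = [1, 2, 6] / [3] / [4] / [8];  Q = [1, 2, 6] / [3] / [4] / [5]
  Insert 7 (step 7): P = [1, 2, 6, 7] / [3] / [4] / [8];  Q = [1, 2, 6, 7] / [3] / [4] / [5]
  Insert 5 (step 8): P = [1, 2, 5, 7] / [3, 6] / [4] / [8];  Q = [1, 2, 6, 7] / [3, 8] / [4] / [5]
  Insert 9 (step 9): P = [1, 2, 5, 7, 9] / [3, 6] / [4] / [8];  Q = [1, 2, 6, 7, 9] / [3, 8] / [4] / [5]
Final shape: (5, 2, 1, 1).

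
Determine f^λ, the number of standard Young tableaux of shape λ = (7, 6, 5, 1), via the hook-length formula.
# SYT of shape (7, 6, 5, 1) = 5819814

Hook-length formula: f^λ = n! / Π hook(c), product over all cells c of the Young diagram. For λ = (7, 6, 5, 1), n = 19 boxes. Hook lengths by row (left-to-right, top-to-bottom): [10, 8, 7, 6, 5, 3, 1]; [8, 6, 5, 4, 3, 1]; [6, 4, 3, 2, 1]; [1]. Product of hooks = 20901888000. So f^λ = 19! / 20901888000 = 121645100408832000 / 20901888000 = 5819814.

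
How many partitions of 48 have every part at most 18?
p(48, parts ≤ 18) = 124418

Use the recurrence p(n, m) = p(n, m−1) + p(n−m, m): either the largest part is < m (count p(n, m−1)) or the largest part is exactly m (remove one copy of m, count p(n−m, m)). With p(0, ·) = 1 this gives p(48, parts ≤ 18) = 124418. (By conjugating Young diagrams, this also counts partitions of 48 into at most 18 parts.)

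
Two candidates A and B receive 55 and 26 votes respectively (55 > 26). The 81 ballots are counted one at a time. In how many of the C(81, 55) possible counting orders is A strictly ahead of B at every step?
Strict-lead orderings = 405346084712446539872

Total orderings of the 81 votes with 55 for A: C(81, 55) = 1132173546955454128608. By the Bertrand ballot formula (Cycle Lemma / reflection principle), the number of orderings in which A is strictly ahead of B throughout is (p − q)/(p + q) · C(p + q, p) = (55 − 26)/(55 + 26) · 1132173546955454128608 = 405346084712446539872.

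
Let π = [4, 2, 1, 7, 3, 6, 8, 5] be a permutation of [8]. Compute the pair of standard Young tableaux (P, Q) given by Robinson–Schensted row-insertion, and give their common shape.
P = [1, 3, 5, 8] / [2, 6] / [4, 7];  Q = [1, 4, 6, 7] / [2, 5] / [3, 8];  common shape = (4, 2, 2)

Row-insert the values π_1, π_2, … into P one at a time, bumping the leftmost entry strictly greater than the inserted value down to the next row. The recording tableau Q records, in position (i, j), the step at which that cell was added to P.
  Insert 4 (step 1): P = [4];  Q = [1]
  Insert 2 (step 2): P = [2] / [4];  Q = [1] / [2]
  Insert 1 (step 3): P = [1] / [2] / [4];  Q = [1] / [2] / [3]
  Insert 7 (step 4): P = [1, 7] / [2] / [4];  Q = [1, 4] / [2] / [3]
  Insert 3 (step 5): P = [1, 3] / [2, 7] / [4];  Q = [1, 4] / [2, 5] / [3]
  Insert 6 (step 6): P = [1, 3, 6] / [2, 7] / [4];  Q = [1, 4, 6] / [2, 5] / [3]
  Insert 8 (step 7): P = [1, 3, 6, 8] / [2, 7] / [4];  Q = [1, 4, 6, 7] / [2, 5] / [3]
  Insert 5 (step 8): P = [1, 3, 5, 8] / [2, 6] / [4, 7];  Q = [1, 4, 6, 7] / [2, 5] / [3, 8]
Final shape: (4, 2, 2).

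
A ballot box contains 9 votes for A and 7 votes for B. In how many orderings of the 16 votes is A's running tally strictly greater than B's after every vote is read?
Strict-lead orderings = 1430

Total orderings of the 16 votes with 9 for A: C(16, 9) = 11440. By the Bertrand ballot formula (Cycle Lemma / reflection principle), the number of orderings in which A is strictly ahead of B throughout is (p − q)/(p + q) · C(p + q, p) = (9 − 7)/(9 + 7) · 11440 = 1430.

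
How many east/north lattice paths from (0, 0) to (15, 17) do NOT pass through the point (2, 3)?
Number of paths = 365139720

Total paths from (0, 0) to (15, 17): C(32, 15) = 565722720. Paths through (2, 3): (paths (0, 0) → (2, 3)) × (paths (2, 3) → (15, 17)) = C(5, 2) · C(27, 13) = 10 · 20058300 = 200583000. Avoidance count = 565722720 − 200583000 = 365139720.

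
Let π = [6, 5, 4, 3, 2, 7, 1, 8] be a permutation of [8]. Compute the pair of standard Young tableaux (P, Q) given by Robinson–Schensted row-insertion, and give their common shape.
P = [1, 7, 8] / [2] / [3] / [4] / [5] / [6];  Q = [1, 6, 8] / [2] / [3] / [4] / [5] / [7];  common shape = (3, 1, 1, 1, 1, 1)

Row-insert the values π_1, π_2, … into P one at a time, bumping the leftmost entry strictly greater than the inserted value down to the next row. The recording tableau Q records, in position (i, j), the step at which that cell was added to P.
  Insert 6 (step 1): P = [6];  Q = [1]
  Insert 5 (step 2): P = [5] / [6];  Q = [1] / [2]
  Insert 4 (step 3): P = [4] / [5] / [6];  Q = [1] / [2] / [3]
  Insert 3 (step 4): P = [3] / [4] / [5] / [6];  Q = [1] / [2] / [3] / [4]
  Insert 2 (step 5): P = [2] / [3] / [4] / [5] / [6];  Q = [1] / [2] / [3] / [4] / [5]
  Insert 7 (step 6): P = [2, 7] / [3] / [4] / [5] / [6];  Q = [1, 6] / [2] / [3] / [4] / [5]
  Insert 1 (step 7): P = [1, 7] / [2] / [3] / [4] / [5] / [6];  Q = [1, 6] / [2] / [3] / [4] / [5] / [7]
  Insert 8 (step 8): P = [1, 7, 8] / [2] / [3] / [4] / [5] / [6];  Q = [1, 6, 8] / [2] / [3] / [4] / [5] / [7]
Final shape: (3, 1, 1, 1, 1, 1).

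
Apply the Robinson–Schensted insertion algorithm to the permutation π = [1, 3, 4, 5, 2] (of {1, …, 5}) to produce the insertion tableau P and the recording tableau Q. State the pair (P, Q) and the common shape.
P = [1, 2, 4, 5] / [3];  Q = [1, 2, 3, 4] / [5];  common shape = (4, 1)

Row-insert the values π_1, π_2, … into P one at a time, bumping the leftmost entry strictly greater than the inserted value down to the next row. The recording tableau Q records, in position (i, j), the step at which that cell was added to P.
  Insert 1 (step 1): P = [1];  Q = [1]
  Insert 3 (step 2): P = [1, 3];  Q = [1, 2]
  Insert 4 (step 3): P = [1, 3, 4];  Q = [1, 2, 3]
  Insert 5 (step 4): P = [1, 3, 4, 5];  Q = [1, 2, 3, 4]
  Insert 2 (step 5): P = [1, 2, 4, 5] / [3];  Q = [1, 2, 3, 4] / [5]
Final shape: (4, 1).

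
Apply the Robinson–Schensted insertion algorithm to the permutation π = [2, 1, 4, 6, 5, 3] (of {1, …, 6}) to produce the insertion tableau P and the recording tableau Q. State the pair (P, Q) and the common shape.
P = [1, 3, 5] / [2, 4] / [6];  Q = [1, 3, 4] / [2, 5] / [6];  common shape = (3, 2, 1)

Row-insert the values π_1, π_2, … into P one at a time, bumping the leftmost entry strictly greater than the inserted value down to the next row. The recording tableau Q records, in position (i, j), the step at which that cell was added to P.
  Insert 2 (step 1): P = [2];  Q = [1]
  Insert 1 (step 2): P = [1] / [2];  Q = [1] / [2]
  Insert 4 (step 3): P = [1, 4] / [2];  Q = [1, 3] / [2]
  Insert 6 (step 4): P = [1, 4, 6] / [2];  Q = [1, 3, 4] / [2]
  Insert 5 (step 5): P = [1, 4, 5] / [2, 6];  Q = [1, 3, 4] / [2, 5]
  Insert 3 (step 6): P = [1, 3, 5] / [2, 4] / [6];  Q = [1, 3, 4] / [2, 5] / [6]
Final shape: (3, 2, 1).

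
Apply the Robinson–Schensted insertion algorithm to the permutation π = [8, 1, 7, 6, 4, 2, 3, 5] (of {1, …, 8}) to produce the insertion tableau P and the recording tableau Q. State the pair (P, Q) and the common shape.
P = [1, 2, 3, 5] / [4] / [6] / [7] / [8];  Q = [1, 3, 7, 8] / [2] / [4] / [5] / [6];  common shape = (4, 1, 1, 1, 1)

Row-insert the values π_1, π_2, … into P one at a time, bumping the leftmost entry strictly greater than the inserted value down to the next row. The recording tableau Q records, in position (i, j), the step at which that cell was added to P.
  Insert 8 (step 1): P = [8];  Q = [1]
  Insert 1 (step 2): P = [1] / [8];  Q = [1] / [2]
  Insert 7 (step 3): P = [1, 7] / [8];  Q = [1, 3] / [2]
  Insert 6 (step 4): P = [1, 6] / [7] / [8];  Q = [1, 3] / [2] / [4]
  Insert 4 (step 5): P = [1, 4] / [6] / [7] / [8];  Q = [1, 3] / [2] / [4] / [5]
  Insert 2 (step 6): P = [1, 2] / [4] / [6] / [7] / [8];  Q = [1, 3] / [2] / [4] / [5] / [6]
  Insert 3 (step 7): P = [1, 2, 3] / [4] / [6] / [7] / [8];  Q = [1, 3, 7] / [2] / [4] / [5] / [6]
  Insert 5 (step 8): P = [1, 2, 3, 5] / [4] / [6] / [7] / [8];  Q = [1, 3, 7, 8] / [2] / [4] / [5] / [6]
Final shape: (4, 1, 1, 1, 1).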